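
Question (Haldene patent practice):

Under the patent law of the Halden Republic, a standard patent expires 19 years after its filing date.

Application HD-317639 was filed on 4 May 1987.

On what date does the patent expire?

Filing date + 19 years → 4 May 2006.

May 4, 2006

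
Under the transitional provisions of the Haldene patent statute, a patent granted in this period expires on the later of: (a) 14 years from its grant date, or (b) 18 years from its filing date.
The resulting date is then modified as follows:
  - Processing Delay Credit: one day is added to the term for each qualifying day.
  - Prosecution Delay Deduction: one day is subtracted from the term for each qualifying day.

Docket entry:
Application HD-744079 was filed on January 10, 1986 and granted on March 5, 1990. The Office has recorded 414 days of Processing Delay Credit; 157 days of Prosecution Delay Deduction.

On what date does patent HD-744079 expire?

(a) grant + 14 years → 5 March 2004.
(b) filing + 18 years → 10 January 2004.
Later of the two: 5 March 2004.
Processing Delay Credit: +414 days → 23 April 2005.
Prosecution Delay Deduction: −157 days → 17 November 2004.

November 17, 2004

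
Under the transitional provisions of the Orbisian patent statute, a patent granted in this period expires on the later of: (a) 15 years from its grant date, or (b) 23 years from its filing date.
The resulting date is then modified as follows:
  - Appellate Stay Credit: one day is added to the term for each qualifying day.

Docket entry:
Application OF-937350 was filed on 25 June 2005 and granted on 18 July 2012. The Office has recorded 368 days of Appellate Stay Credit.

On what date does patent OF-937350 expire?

2029-06-28

(a) grant + 15 years → 18 July 2027.
(b) filing + 23 years → 25 June 2028.
Later of the two: 25 June 2028.
Appellate Stay Credit: +368 days → 28 June 2029.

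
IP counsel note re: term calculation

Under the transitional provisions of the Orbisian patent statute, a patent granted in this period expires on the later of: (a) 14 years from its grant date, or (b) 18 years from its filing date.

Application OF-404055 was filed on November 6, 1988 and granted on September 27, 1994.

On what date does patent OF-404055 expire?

2008-09-27

(a) grant + 14 years → 27 September 2008.
(b) filing + 18 years → 6 November 2006.
Later of the two: 27 September 2008.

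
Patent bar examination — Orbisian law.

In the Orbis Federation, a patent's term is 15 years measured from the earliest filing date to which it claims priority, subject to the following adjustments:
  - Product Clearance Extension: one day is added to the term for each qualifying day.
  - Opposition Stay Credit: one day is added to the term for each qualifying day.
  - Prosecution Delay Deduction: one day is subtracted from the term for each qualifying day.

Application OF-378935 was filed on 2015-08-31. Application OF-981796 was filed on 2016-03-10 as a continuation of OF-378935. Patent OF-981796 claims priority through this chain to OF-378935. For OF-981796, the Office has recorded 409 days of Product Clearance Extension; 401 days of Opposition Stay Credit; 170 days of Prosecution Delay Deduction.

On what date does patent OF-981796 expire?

Earliest priority filing: 31 August 2015.
Base term: 31 August 2015 + 15 years → 31 August 2030.
Product Clearance Extension: +409 days → 14 October 2031.
Opposition Stay Credit: +401 days → 18 November 2032.
Prosecution Delay Deduction: −170 days → 1 June 2032.

2032-06-01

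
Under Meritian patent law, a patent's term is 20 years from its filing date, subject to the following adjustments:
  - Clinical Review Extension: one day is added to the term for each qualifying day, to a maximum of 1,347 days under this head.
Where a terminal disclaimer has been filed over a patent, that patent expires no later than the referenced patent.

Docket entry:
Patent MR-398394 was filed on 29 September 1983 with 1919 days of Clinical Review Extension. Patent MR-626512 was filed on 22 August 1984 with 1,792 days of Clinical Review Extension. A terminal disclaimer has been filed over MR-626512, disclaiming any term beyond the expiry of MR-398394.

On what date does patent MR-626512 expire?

June 7, 2007

Natural term of MR-626512:
  Base: filing + 20 years → 22 August 2004.
  Clinical Review Extension: 1792 days claimed exceeds the 1347-day cap, so +1347 days → 30 April 2008.
Expiry of referenced patent MR-398394:
  Base: filing + 20 years → 29 September 2003.
  Clinical Review Extension: 1919 days claimed exceeds the 1347-day cap, so +1347 days → 7 June 2007.
Terminal disclaimer: MR-626512 expires on the earlier of 30 April 2008 and 7 June 2007.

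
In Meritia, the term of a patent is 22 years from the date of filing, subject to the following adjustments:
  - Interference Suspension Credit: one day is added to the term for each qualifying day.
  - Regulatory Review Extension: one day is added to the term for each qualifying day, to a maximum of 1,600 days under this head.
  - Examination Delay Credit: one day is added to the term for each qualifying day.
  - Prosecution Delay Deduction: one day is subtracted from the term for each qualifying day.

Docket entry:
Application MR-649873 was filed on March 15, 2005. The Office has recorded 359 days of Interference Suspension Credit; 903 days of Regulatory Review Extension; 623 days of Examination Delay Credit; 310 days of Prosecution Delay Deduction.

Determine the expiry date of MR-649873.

Base term: filing date + 22 years → 15 March 2027.
Interference Suspension Credit: +359 days → 8 March 2028.
Regulatory Review Extension: 903 days (within the 1600-day cap) → +903 days → 28 August 2030.
Examination Delay Credit: +623 days → 12 May 2032.
Prosecution Delay Deduction: −310 days → 7 July 2031.

2031-07-07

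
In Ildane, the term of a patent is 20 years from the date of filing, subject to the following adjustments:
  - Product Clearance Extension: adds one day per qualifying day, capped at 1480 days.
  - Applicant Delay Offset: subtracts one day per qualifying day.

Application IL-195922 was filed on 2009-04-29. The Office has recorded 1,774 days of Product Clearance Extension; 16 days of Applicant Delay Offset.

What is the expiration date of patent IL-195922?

2033-05-02

Base term: filing date + 20 years → 29 April 2029.
Product Clearance Extension: 1774 days claimed exceeds the 1480-day cap, so +1480 days → 18 May 2033.
Applicant Delay Offset: −16 days → 2 May 2033.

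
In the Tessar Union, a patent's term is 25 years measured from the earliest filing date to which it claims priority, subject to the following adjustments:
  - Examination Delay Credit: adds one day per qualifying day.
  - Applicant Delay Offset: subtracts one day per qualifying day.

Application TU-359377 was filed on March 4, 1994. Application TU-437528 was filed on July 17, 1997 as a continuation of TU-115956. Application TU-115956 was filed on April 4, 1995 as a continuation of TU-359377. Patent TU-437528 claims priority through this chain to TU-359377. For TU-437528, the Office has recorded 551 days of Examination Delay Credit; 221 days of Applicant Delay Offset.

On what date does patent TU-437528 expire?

Earliest priority filing: 4 March 1994.
Base term: 4 March 1994 + 25 years → 4 March 2019.
Examination Delay Credit: +551 days → 5 September 2020.
Applicant Delay Offset: −221 days → 28 January 2020.

January 28, 2020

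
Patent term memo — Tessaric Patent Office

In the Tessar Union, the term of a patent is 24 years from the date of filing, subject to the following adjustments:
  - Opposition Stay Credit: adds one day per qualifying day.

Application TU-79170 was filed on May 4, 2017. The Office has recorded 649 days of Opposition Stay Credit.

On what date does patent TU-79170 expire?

2043-02-12

Base term: filing date + 24 years → 4 May 2041.
Opposition Stay Credit: +649 days → 12 February 2043.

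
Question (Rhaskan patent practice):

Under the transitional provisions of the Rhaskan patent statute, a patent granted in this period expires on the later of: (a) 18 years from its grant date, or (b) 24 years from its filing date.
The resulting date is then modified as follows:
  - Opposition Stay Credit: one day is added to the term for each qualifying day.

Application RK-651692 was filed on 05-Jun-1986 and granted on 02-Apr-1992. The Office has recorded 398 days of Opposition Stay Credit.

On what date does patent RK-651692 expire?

(a) grant + 18 years → 2 April 2010.
(b) filing + 24 years → 5 June 2010.
Later of the two: 5 June 2010.
Opposition Stay Credit: +398 days → 8 July 2011.

2011-07-08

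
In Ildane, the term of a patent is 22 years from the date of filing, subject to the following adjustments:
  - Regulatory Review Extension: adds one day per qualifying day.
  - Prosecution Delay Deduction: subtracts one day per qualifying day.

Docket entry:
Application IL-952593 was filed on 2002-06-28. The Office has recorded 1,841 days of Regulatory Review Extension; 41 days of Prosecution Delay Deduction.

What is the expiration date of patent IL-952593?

2029-06-02

Base term: filing date + 22 years → 28 June 2024.
Regulatory Review Extension: +1841 days → 13 July 2029.
Prosecution Delay Deduction: −41 days → 2 June 2029.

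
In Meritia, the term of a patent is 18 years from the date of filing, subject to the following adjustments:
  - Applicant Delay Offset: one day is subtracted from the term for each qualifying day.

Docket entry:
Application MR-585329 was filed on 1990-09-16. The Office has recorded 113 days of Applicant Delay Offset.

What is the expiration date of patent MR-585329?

Base term: filing date + 18 years → 16 September 2008.
Applicant Delay Offset: −113 days → 26 May 2008.

2008-05-26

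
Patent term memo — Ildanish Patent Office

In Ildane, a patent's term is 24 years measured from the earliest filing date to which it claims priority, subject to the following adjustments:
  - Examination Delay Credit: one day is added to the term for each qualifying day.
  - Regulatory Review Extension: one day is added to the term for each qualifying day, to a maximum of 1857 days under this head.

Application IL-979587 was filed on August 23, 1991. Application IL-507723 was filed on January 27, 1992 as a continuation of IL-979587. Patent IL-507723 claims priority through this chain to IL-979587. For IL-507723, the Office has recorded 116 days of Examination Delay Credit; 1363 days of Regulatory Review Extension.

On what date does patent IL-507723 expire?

September 10, 2019

Earliest priority filing: 23 August 1991.
Base term: 23 August 1991 + 24 years → 23 August 2015.
Examination Delay Credit: +116 days → 17 December 2015.
Regulatory Review Extension: 1363 days (within the 1857-day cap) → +1363 days → 10 September 2019.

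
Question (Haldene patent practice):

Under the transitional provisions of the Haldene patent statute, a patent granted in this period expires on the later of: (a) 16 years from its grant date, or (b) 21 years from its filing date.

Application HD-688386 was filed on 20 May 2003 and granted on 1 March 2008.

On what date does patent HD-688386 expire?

(a) grant + 16 years → 1 March 2024.
(b) filing + 21 years → 20 May 2024.
Later of the two: 20 May 2024.

2024-05-20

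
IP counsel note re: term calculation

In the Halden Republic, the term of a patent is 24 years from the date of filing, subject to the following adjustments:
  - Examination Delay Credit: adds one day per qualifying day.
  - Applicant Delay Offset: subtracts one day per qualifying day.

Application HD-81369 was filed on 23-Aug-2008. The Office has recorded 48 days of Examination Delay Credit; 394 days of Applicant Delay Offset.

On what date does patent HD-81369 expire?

2031-09-12

Base term: filing date + 24 years → 23 August 2032.
Examination Delay Credit: +48 days → 10 October 2032.
Applicant Delay Offset: −394 days → 12 September 2031.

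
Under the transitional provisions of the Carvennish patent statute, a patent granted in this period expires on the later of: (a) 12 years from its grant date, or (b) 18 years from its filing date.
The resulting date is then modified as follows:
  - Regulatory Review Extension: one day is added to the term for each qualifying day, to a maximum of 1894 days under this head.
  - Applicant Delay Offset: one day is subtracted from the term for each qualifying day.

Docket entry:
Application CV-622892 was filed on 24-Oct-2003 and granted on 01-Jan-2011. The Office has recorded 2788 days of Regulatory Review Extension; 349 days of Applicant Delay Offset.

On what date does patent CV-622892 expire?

(a) grant + 12 years → 1 January 2023.
(b) filing + 18 years → 24 October 2021.
Later of the two: 1 January 2023.
Regulatory Review Extension: 2788 days claimed exceeds the 1894-day cap, so +1894 days → 9 March 2028.
Applicant Delay Offset: −349 days → 26 March 2027.

March 26, 2027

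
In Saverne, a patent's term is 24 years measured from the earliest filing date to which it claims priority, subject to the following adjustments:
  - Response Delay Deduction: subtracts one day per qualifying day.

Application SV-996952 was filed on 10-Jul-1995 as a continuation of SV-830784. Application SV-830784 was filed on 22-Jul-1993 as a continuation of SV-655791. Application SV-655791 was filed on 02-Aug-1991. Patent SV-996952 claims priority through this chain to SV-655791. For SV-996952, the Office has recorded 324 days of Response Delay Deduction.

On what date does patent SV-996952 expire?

Earliest priority filing: 2 August 1991.
Base term: 2 August 1991 + 24 years → 2 August 2015.
Response Delay Deduction: −324 days → 12 September 2014.

September 12, 2014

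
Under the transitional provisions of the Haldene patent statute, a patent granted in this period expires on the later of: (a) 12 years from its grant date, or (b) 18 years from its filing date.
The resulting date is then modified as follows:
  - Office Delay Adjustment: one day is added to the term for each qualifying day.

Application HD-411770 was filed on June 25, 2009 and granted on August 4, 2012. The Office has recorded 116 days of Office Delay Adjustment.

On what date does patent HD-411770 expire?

2027-10-19

(a) grant + 12 years → 4 August 2024.
(b) filing + 18 years → 25 June 2027.
Later of the two: 25 June 2027.
Office Delay Adjustment: +116 days → 19 October 2027.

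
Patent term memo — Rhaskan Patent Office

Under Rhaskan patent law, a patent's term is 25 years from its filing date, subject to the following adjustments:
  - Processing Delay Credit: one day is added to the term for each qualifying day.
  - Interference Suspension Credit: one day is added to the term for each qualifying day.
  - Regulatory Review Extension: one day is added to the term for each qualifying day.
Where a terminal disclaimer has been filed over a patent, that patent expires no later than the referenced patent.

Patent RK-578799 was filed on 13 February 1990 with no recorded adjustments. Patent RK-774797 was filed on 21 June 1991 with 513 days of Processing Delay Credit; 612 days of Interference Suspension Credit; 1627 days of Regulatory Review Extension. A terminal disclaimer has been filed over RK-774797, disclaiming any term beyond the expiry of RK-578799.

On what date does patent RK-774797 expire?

2015-02-13

Natural term of RK-774797:
  Base: filing + 25 years → 21 June 2016.
  Processing Delay Credit: +513 days → 16 November 2017.
  Interference Suspension Credit: +612 days → 21 July 2019.
  Regulatory Review Extension: +1627 days → 3 January 2024.
Expiry of referenced patent RK-578799:
  Base: filing + 25 years → 13 February 2015.
Terminal disclaimer: RK-774797 expires on the earlier of 3 January 2024 and 13 February 2015.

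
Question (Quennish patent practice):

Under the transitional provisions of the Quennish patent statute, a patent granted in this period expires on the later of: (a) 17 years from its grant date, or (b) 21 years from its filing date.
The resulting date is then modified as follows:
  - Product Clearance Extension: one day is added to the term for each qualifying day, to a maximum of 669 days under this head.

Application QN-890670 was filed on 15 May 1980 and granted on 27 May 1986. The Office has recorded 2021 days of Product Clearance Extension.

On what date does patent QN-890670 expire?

(a) grant + 17 years → 27 May 2003.
(b) filing + 21 years → 15 May 2001.
Later of the two: 27 May 2003.
Product Clearance Extension: 2021 days claimed exceeds the 669-day cap, so +669 days → 26 March 2005.

March 26, 2005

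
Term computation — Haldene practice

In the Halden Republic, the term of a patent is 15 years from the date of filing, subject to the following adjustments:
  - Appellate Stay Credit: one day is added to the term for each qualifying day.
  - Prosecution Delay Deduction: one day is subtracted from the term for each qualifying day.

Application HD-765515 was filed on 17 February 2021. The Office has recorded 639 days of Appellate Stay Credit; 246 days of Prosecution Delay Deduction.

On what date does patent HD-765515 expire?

Base term: filing date + 15 years → 17 February 2036.
Appellate Stay Credit: +639 days → 17 November 2037.
Prosecution Delay Deduction: −246 days → 16 March 2037.

March 16, 2037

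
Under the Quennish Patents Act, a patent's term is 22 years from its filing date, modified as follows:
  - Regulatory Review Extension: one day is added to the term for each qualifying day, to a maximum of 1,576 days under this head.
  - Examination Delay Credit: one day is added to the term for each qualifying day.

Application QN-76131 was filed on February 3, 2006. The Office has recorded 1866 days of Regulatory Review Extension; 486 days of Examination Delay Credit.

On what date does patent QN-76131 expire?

September 26, 2033

Base term: filing date + 22 years → 3 February 2028.
Regulatory Review Extension: 1866 days claimed exceeds the 1576-day cap, so +1576 days → 28 May 2032.
Examination Delay Credit: +486 days → 26 September 2033.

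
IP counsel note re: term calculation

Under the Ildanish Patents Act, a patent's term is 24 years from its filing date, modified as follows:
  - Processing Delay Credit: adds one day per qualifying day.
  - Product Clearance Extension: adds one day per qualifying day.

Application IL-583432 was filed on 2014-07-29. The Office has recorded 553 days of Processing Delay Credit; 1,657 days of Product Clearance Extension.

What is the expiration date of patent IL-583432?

Base term: filing date + 24 years → 29 July 2038.
Processing Delay Credit: +553 days → 2 February 2040.
Product Clearance Extension: +1657 days → 16 August 2044.

August 16, 2044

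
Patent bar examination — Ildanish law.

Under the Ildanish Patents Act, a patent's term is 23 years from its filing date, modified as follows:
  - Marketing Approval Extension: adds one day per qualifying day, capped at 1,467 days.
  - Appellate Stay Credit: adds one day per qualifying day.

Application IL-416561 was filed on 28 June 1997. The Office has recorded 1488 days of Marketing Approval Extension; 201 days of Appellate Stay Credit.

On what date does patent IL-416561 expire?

Base term: filing date + 23 years → 28 June 2020.
Marketing Approval Extension: 1488 days claimed exceeds the 1467-day cap, so +1467 days → 4 July 2024.
Appellate Stay Credit: +201 days → 21 January 2025.

2025-01-21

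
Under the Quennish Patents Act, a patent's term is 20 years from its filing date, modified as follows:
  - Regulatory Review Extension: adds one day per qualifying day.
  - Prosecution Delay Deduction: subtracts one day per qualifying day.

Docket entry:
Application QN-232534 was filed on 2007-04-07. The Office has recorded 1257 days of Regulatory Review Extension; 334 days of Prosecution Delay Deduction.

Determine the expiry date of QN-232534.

2029-10-16

Base term: filing date + 20 years → 7 April 2027.
Regulatory Review Extension: +1257 days → 15 September 2030.
Prosecution Delay Deduction: −334 days → 16 October 2029.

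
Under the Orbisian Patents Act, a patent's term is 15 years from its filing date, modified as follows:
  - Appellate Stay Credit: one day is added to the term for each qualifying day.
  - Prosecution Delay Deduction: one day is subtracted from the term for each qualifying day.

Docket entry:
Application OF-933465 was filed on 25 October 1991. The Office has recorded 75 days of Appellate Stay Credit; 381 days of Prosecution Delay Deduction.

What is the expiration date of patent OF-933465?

Base term: filing date + 15 years → 25 October 2006.
Appellate Stay Credit: +75 days → 8 January 2007.
Prosecution Delay Deduction: −381 days → 23 December 2005.

2005-12-23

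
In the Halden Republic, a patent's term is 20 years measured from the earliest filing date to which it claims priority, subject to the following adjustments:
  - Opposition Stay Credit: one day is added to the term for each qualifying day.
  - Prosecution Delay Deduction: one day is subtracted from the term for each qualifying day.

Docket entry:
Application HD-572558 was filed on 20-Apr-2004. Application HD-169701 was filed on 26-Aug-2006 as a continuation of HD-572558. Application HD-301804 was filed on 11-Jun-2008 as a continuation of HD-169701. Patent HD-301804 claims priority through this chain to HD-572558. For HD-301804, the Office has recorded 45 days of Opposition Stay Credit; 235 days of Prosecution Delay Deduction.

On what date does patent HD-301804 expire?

Earliest priority filing: 20 April 2004.
Base term: 20 April 2004 + 20 years → 20 April 2024.
Opposition Stay Credit: +45 days → 4 June 2024.
Prosecution Delay Deduction: −235 days → 13 October 2023.

October 13, 2023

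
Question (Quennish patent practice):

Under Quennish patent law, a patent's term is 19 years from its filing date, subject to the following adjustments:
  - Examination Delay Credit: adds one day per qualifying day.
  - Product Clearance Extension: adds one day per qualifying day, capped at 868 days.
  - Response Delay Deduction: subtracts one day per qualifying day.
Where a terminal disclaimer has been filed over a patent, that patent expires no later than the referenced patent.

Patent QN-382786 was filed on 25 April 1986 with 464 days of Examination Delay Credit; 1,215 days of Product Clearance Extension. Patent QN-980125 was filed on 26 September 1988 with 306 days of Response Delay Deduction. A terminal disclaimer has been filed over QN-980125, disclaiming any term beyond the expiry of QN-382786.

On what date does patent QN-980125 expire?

Natural term of QN-980125:
  Base: filing + 19 years → 26 September 2007.
  Response Delay Deduction: −306 days → 24 November 2006.
Expiry of referenced patent QN-382786:
  Base: filing + 19 years → 25 April 2005.
  Examination Delay Credit: +464 days → 2 August 2006.
  Product Clearance Extension: 1215 days claimed exceeds the 868-day cap, so +868 days → 17 December 2008.
Terminal disclaimer: QN-980125 expires on the earlier of 24 November 2006 and 17 December 2008.

2006-11-24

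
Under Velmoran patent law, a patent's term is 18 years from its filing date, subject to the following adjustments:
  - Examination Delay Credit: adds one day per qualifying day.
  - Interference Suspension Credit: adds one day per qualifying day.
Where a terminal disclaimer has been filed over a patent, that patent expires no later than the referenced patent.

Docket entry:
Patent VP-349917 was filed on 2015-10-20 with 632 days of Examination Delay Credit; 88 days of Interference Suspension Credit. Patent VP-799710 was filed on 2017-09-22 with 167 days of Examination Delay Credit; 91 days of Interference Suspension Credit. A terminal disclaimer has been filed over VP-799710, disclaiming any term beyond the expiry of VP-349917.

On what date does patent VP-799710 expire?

2035-10-10

Natural term of VP-799710:
  Base: filing + 18 years → 22 September 2035.
  Examination Delay Credit: +167 days → 7 March 2036.
  Interference Suspension Credit: +91 days → 6 June 2036.
Expiry of referenced patent VP-349917:
  Base: filing + 18 years → 20 October 2033.
  Examination Delay Credit: +632 days → 14 July 2035.
  Interference Suspension Credit: +88 days → 10 October 2035.
Terminal disclaimer: VP-799710 expires on the earlier of 6 June 2036 and 10 October 2035.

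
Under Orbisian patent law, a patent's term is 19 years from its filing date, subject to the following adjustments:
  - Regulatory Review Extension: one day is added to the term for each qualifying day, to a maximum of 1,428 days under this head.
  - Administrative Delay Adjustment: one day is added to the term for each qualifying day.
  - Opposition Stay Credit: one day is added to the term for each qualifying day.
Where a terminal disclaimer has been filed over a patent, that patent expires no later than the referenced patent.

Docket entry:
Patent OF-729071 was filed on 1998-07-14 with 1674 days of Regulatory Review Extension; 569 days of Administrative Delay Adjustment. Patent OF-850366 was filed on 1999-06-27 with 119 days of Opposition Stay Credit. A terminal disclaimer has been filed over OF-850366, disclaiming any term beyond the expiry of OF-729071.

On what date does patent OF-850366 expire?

Natural term of OF-850366:
  Base: filing + 19 years → 27 June 2018.
  Opposition Stay Credit: +119 days → 24 October 2018.
Expiry of referenced patent OF-729071:
  Base: filing + 19 years → 14 July 2017.
  Regulatory Review Extension: 1674 days claimed exceeds the 1428-day cap, so +1428 days → 11 June 2021.
  Administrative Delay Adjustment: +569 days → 1 January 2023.
Terminal disclaimer: OF-850366 expires on the earlier of 24 October 2018 and 1 January 2023.

October 24, 2018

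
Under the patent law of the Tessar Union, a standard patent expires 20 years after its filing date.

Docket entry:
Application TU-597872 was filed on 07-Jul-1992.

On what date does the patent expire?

Filing date + 20 years → 7 July 2012.

July 7, 2012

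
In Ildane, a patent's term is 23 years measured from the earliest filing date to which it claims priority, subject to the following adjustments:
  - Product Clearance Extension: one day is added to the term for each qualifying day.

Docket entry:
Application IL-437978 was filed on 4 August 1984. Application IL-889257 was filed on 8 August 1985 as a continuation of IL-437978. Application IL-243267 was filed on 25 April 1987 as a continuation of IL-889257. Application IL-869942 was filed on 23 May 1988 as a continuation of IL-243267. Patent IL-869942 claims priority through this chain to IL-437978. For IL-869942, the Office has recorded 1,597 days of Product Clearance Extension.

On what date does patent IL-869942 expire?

2011-12-18

Earliest priority filing: 4 August 1984.
Base term: 4 August 1984 + 23 years → 4 August 2007.
Product Clearance Extension: +1597 days → 18 December 2011.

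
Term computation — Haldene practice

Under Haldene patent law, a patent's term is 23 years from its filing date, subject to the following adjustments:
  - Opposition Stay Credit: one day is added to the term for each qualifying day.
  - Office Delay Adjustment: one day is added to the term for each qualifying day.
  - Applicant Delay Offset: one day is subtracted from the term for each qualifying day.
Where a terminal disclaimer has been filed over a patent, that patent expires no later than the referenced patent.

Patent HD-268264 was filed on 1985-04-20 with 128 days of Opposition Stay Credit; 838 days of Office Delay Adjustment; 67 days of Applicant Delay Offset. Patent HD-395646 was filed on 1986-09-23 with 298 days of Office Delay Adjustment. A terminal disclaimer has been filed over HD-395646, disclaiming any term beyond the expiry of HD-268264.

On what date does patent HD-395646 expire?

2010-07-18

Natural term of HD-395646:
  Base: filing + 23 years → 23 September 2009.
  Office Delay Adjustment: +298 days → 18 July 2010.
Expiry of referenced patent HD-268264:
  Base: filing + 23 years → 20 April 2008.
  Opposition Stay Credit: +128 days → 26 August 2008.
  Office Delay Adjustment: +838 days → 12 December 2010.
  Applicant Delay Offset: −67 days → 6 October 2010.
Terminal disclaimer: HD-395646 expires on the earlier of 18 July 2010 and 6 October 2010.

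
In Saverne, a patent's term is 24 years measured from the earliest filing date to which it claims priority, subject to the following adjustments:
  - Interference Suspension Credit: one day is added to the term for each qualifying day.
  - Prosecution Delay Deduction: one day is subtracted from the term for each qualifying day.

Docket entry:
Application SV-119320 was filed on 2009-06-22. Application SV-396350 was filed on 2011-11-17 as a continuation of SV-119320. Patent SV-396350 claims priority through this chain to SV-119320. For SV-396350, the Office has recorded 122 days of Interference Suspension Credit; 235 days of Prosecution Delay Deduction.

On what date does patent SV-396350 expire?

Earliest priority filing: 22 June 2009.
Base term: 22 June 2009 + 24 years → 22 June 2033.
Interference Suspension Credit: +122 days → 22 October 2033.
Prosecution Delay Deduction: −235 days → 1 March 2033.

March 1, 2033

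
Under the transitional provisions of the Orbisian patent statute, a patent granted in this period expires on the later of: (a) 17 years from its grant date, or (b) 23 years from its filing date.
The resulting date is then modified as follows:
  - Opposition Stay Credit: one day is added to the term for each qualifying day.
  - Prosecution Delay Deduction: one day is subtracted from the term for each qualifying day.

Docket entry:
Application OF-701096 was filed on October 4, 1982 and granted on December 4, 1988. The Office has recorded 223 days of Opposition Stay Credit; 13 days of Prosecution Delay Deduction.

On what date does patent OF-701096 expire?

(a) grant + 17 years → 4 December 2005.
(b) filing + 23 years → 4 October 2005.
Later of the two: 4 December 2005.
Opposition Stay Credit: +223 days → 15 July 2006.
Prosecution Delay Deduction: −13 days → 2 July 2006.

July 2, 2006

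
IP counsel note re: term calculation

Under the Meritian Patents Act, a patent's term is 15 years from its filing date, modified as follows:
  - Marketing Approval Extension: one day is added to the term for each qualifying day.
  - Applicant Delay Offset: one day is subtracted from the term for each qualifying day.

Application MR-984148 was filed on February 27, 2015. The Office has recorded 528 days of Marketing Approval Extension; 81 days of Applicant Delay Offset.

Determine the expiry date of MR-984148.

2031-05-20

Base term: filing date + 15 years → 27 February 2030.
Marketing Approval Extension: +528 days → 9 August 2031.
Applicant Delay Offset: −81 days → 20 May 2031.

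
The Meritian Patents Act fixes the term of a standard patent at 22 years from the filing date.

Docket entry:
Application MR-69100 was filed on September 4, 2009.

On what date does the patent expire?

2031-09-04

Filing date + 22 years → 4 September 2031.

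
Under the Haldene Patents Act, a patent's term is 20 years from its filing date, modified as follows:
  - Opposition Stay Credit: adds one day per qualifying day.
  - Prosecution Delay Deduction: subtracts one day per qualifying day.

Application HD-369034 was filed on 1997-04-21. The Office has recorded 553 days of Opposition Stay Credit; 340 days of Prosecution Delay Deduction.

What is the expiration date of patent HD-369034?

Base term: filing date + 20 years → 21 April 2017.
Opposition Stay Credit: +553 days → 26 October 2018.
Prosecution Delay Deduction: −340 days → 20 November 2017.

2017-11-20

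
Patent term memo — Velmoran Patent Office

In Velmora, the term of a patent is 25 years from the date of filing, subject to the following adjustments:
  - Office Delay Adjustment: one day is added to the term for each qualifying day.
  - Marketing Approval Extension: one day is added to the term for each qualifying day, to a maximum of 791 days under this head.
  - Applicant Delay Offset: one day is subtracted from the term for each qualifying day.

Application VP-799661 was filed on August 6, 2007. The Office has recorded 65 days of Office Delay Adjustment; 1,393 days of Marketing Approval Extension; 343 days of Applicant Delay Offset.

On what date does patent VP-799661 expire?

Base term: filing date + 25 years → 6 August 2032.
Office Delay Adjustment: +65 days → 10 October 2032.
Marketing Approval Extension: 1393 days claimed exceeds the 791-day cap, so +791 days → 10 December 2034.
Applicant Delay Offset: −343 days → 1 January 2034.

2034-01-01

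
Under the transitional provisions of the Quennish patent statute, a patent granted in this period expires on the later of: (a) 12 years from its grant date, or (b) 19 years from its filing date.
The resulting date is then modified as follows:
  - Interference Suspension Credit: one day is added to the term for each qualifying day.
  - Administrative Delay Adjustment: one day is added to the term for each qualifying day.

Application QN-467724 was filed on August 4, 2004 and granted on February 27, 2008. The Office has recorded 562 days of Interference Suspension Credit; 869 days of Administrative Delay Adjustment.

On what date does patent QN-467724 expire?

July 5, 2027

(a) grant + 12 years → 27 February 2020.
(b) filing + 19 years → 4 August 2023.
Later of the two: 4 August 2023.
Interference Suspension Credit: +562 days → 16 February 2025.
Administrative Delay Adjustment: +869 days → 5 July 2027.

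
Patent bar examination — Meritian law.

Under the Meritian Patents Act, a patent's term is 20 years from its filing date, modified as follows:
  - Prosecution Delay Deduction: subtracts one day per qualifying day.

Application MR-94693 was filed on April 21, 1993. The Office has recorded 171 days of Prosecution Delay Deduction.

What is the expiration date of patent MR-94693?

2012-11-01

Base term: filing date + 20 years → 21 April 2013.
Prosecution Delay Deduction: −171 days → 1 November 2012.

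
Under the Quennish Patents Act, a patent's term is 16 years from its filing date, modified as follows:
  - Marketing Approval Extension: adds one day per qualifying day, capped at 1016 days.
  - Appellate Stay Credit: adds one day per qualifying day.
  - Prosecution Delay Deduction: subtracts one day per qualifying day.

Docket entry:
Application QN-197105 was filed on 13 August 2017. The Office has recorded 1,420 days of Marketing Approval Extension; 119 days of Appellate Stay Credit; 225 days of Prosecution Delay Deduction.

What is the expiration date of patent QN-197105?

Base term: filing date + 16 years → 13 August 2033.
Marketing Approval Extension: 1420 days claimed exceeds the 1016-day cap, so +1016 days → 25 May 2036.
Appellate Stay Credit: +119 days → 21 September 2036.
Prosecution Delay Deduction: −225 days → 9 February 2036.

2036-02-09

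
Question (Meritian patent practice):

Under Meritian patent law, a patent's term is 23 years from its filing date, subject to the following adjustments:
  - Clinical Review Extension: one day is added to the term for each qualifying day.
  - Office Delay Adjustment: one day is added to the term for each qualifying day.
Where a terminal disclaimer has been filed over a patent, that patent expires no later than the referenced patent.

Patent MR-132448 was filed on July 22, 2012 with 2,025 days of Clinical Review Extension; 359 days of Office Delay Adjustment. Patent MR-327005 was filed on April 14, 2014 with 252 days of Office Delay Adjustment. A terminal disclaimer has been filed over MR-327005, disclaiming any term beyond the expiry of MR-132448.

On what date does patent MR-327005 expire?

2037-12-22

Natural term of MR-327005:
  Base: filing + 23 years → 14 April 2037.
  Office Delay Adjustment: +252 days → 22 December 2037.
Expiry of referenced patent MR-132448:
  Base: filing + 23 years → 22 July 2035.
  Clinical Review Extension: +2025 days → 5 February 2041.
  Office Delay Adjustment: +359 days → 30 January 2042.
Terminal disclaimer: MR-327005 expires on the earlier of 22 December 2037 and 30 January 2042.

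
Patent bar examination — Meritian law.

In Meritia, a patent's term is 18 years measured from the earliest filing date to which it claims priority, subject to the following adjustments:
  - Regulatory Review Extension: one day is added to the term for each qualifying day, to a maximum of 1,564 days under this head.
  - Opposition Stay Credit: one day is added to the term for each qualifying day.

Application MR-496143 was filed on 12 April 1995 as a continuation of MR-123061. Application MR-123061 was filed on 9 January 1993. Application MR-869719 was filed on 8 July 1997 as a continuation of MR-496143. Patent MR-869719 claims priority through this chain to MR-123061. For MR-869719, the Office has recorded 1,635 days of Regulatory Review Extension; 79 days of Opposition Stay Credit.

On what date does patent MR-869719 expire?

2015-07-10

Earliest priority filing: 9 January 1993.
Base term: 9 January 1993 + 18 years → 9 January 2011.
Regulatory Review Extension: 1635 days claimed exceeds the 1564-day cap, so +1564 days → 22 April 2015.
Opposition Stay Credit: +79 days → 10 July 2015.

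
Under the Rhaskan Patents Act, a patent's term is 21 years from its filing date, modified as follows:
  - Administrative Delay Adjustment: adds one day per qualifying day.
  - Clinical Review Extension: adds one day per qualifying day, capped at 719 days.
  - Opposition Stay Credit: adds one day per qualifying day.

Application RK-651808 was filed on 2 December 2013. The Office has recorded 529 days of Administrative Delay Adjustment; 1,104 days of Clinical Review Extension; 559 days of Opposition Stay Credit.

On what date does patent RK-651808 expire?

November 13, 2039

Base term: filing date + 21 years → 2 December 2034.
Administrative Delay Adjustment: +529 days → 14 May 2036.
Clinical Review Extension: 1104 days claimed exceeds the 719-day cap, so +719 days → 3 May 2038.
Opposition Stay Credit: +559 days → 13 November 2039.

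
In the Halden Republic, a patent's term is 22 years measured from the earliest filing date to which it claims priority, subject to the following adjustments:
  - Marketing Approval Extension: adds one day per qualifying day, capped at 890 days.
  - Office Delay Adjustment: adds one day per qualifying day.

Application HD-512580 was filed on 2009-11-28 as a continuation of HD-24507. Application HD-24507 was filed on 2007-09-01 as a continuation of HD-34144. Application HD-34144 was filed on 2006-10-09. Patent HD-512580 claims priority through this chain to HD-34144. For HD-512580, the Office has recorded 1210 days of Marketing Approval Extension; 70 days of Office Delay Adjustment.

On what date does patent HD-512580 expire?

May 27, 2031

Earliest priority filing: 9 October 2006.
Base term: 9 October 2006 + 22 years → 9 October 2028.
Marketing Approval Extension: 1210 days claimed exceeds the 890-day cap, so +890 days → 18 March 2031.
Office Delay Adjustment: +70 days → 27 May 2031.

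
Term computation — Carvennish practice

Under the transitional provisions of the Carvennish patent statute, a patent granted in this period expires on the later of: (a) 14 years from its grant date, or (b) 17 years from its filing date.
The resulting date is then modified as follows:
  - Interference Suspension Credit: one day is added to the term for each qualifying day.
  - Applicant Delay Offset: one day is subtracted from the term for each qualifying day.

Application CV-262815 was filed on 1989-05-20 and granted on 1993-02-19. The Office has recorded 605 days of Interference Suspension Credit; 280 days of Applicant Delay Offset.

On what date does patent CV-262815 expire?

(a) grant + 14 years → 19 February 2007.
(b) filing + 17 years → 20 May 2006.
Later of the two: 19 February 2007.
Interference Suspension Credit: +605 days → 16 October 2008.
Applicant Delay Offset: −280 days → 10 January 2008.

2008-01-10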